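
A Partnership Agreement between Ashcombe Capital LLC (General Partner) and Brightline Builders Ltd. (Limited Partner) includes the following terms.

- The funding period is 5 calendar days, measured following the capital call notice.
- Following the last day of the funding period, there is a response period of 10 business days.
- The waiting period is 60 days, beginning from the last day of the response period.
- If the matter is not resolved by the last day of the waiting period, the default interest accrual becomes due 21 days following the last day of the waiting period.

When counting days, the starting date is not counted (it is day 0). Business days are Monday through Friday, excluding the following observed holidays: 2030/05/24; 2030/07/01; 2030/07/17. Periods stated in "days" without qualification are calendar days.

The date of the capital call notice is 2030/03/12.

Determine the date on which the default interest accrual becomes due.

The last day of the funding period: 5 calendar days after 2030/03/12 is 2030/03/17.
From Sunday, 2030/03/17, 10 business days (Mar 18, Mar 19, Mar 20, Mar 21, Mar 22, Mar 25, Mar 26, Mar 27, Mar 28, Mar 29, skipping weekends) brings us to Friday, 2030/03/29, which is the last day of the response period.
Adding 60 calendar days to 2030/03/29 gives 2030/05/28, which is the last day of the waiting period.
The date on which the default interest accrual becomes due: 2030/05/28 + 21 days = 2030/06/18.

2030/06/18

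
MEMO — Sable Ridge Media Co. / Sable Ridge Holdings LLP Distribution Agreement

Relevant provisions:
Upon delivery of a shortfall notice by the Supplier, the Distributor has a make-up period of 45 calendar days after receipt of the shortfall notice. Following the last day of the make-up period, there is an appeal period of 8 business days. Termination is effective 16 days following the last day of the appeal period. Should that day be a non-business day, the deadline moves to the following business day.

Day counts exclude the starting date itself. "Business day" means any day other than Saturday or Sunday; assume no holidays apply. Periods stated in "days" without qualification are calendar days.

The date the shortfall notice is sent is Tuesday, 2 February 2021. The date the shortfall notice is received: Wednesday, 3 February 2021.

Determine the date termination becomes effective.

The last day of the make-up period: 45 calendar days after 3 February 2021 is 20 March 2021.
The last day of the appeal period: counting 8 business days from Saturday, 20 March 2021 (Mar 22, Mar 23, Mar 24, Mar 25, Mar 26, Mar 29, Mar 30, Mar 31, skipping weekends) reaches Wednesday, 31 March 2021.
The date termination becomes effective: 16 calendar days after 31 March 2021 is 16 April 2021. 16 April 2021 is a Friday, so no roll-forward applies.

16 April 2021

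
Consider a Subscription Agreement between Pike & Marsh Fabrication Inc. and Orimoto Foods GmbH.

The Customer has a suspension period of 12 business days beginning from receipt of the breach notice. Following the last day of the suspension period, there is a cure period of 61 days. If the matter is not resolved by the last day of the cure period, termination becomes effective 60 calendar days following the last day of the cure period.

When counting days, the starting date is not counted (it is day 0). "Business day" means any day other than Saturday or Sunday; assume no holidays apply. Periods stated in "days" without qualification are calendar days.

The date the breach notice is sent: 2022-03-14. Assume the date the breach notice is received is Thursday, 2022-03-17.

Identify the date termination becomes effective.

The last day of the suspension period: 12 business days after Thursday, 2022-03-17, skipping weekends — Mar 18, Mar 21, Mar 22, Mar 23, …, Mar 31, Apr 1, Apr 4 — lands on Monday, 2022-04-04.
The last day of the cure period: 61 calendar days after 2022-04-04 is 2022-06-04.
The date termination becomes effective: 60 calendar days after 2022-06-04 is 2022-08-03.

2022-08-03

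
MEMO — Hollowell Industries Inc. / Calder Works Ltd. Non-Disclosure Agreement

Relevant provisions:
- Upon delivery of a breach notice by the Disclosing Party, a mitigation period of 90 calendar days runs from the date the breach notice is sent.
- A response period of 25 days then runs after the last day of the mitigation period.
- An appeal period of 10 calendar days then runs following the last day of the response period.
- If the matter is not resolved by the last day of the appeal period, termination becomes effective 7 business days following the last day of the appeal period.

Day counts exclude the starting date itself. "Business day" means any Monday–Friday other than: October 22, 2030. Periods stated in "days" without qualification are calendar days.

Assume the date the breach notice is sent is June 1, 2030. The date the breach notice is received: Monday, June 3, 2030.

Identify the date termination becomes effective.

The last day of the mitigation period: June 1, 2030 + 90 days = August 30, 2030.
Adding 25 calendar days to August 30, 2030 gives September 24, 2030, which is the last day of the response period.
The last day of the appeal period: 10 calendar days after September 24, 2030 is October 4, 2030.
The date termination becomes effective: 7 business days after Friday, October 4, 2030, skipping weekends — Oct 7, Oct 8, Oct 9, Oct 10, Oct 11, Oct 14, Oct 15 — lands on Tuesday, October 15, 2030.

October 15, 2030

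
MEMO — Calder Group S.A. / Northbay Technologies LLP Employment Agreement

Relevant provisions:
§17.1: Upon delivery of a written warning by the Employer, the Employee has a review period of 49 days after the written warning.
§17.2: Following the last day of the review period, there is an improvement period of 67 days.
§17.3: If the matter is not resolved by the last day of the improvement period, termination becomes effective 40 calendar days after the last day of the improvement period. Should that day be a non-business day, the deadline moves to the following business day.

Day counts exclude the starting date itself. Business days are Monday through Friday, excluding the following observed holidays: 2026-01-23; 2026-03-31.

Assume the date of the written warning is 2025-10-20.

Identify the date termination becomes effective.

The last day of the review period: 49 calendar days after 2025-10-20 is 2025-12-08.
Adding 67 calendar days to 2025-12-08 gives 2026-02-13, which is the last day of the improvement period.
The date termination becomes effective: 2026-02-13 + 40 days = 2026-03-25. 2026-03-25 is a Wednesday and is not a listed holiday, so no roll-forward applies.

2026-03-25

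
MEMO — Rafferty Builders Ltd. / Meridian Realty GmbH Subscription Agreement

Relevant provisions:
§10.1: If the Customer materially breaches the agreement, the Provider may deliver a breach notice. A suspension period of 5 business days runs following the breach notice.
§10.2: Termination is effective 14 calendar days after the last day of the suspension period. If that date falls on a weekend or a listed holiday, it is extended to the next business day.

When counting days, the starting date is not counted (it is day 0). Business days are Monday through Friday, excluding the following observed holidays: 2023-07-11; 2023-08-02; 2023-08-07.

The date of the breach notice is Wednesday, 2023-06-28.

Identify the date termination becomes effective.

The last day of the suspension period: 5 business days after Wednesday, 2023-06-28, skipping weekends — Jun 29, Jun 30, Jul 3, Jul 4, Jul 5 — lands on Wednesday, 2023-07-05.
Adding 14 calendar days to 2023-07-05 gives 2023-07-19, which is the date termination becomes effective. 2023-07-19 is a Wednesday and is not a listed holiday, so no roll-forward applies.

2023-07-19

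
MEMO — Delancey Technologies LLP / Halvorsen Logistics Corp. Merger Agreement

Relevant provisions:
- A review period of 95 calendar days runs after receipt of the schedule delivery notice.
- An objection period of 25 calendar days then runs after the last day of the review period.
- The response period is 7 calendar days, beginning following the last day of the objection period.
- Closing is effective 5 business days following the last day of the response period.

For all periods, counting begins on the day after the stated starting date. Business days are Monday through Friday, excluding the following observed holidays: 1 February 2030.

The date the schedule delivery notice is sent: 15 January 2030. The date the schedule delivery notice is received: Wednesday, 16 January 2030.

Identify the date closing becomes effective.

30 May 2030

Adding 95 calendar days to 16 January 2030 gives 21 April 2030, which is the last day of the review period.
The last day of the objection period: 21 April 2030 + 25 days = 16 May 2030.
The last day of the response period: 7 calendar days after 16 May 2030 is 23 May 2030.
The date closing becomes effective: 5 business days after Thursday, 23 May 2030, skipping weekends — May 24, May 27, May 28, May 29, May 30 — lands on Thursday, 30 May 2030.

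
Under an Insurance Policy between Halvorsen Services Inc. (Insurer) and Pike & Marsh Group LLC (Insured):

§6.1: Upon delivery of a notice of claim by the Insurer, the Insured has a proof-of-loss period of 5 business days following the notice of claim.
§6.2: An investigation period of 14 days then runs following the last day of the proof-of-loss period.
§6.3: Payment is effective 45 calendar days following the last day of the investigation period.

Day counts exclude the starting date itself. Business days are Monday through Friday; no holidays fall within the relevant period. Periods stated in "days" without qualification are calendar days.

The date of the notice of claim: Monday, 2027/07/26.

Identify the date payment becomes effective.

2027/09/30

From Monday, 2027/07/26, 5 business days (Jul 27, Jul 28, Jul 29, Jul 30, Aug 2, skipping weekends) brings us to Monday, 2027/08/02, which is the last day of the proof-of-loss period.
Adding 14 calendar days to 2027/08/02 gives 2027/08/16, which is the last day of the investigation period.
The date payment becomes effective: 45 calendar days after 2027/08/16 is 2027/09/30.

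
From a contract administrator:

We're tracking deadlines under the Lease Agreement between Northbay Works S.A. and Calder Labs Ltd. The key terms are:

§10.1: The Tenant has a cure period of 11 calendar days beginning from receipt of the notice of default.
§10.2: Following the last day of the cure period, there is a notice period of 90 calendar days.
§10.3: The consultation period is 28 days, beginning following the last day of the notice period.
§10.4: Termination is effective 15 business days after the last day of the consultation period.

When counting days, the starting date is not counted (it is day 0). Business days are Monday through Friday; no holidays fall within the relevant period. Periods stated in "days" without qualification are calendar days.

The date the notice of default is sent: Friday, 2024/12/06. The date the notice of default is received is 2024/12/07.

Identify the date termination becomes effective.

Adding 11 calendar days to 2024/12/07 gives 2024/12/18, which is the last day of the cure period.
Adding 90 calendar days to 2024/12/18 gives 2025/03/18, which is the last day of the notice period.
The last day of the consultation period: 2025/03/18 + 28 days = 2025/04/15.
The date termination becomes effective: 15 business days after Tuesday, 2025/04/15, skipping weekends — Apr 16, Apr 17, Apr 18, Apr 21, …, May 2, May 5, May 6 — lands on Tuesday, 2025/05/06.

2025/05/06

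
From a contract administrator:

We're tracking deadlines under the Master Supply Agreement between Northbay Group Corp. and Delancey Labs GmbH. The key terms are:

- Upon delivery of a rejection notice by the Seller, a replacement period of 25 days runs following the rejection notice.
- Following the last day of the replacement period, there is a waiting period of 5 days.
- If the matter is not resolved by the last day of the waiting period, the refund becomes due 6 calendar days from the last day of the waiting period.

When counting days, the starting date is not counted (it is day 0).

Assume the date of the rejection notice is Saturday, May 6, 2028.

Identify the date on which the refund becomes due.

Adding 25 calendar days to May 6, 2028 gives May 31, 2028, which is the last day of the replacement period.
The last day of the waiting period: May 31, 2028 + 5 days = Jun 5, 2028.
Adding 6 calendar days to Jun 5, 2028 gives Jun 11, 2028, which is the date on which the refund becomes due.

Jun 11, 2028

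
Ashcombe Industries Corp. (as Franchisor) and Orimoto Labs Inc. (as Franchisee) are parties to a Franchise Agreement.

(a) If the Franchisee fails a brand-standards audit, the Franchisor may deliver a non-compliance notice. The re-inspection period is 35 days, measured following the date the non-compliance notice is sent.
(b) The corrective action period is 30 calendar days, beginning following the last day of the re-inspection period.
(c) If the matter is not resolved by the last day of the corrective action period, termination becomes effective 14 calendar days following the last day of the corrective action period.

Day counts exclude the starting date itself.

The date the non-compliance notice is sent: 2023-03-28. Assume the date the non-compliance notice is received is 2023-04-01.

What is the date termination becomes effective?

2023-06-15

The last day of the re-inspection period: 35 calendar days after 2023-03-28 is 2023-05-02.
Adding 30 calendar days to 2023-05-02 gives 2023-06-01, which is the last day of the corrective action period.
The date termination becomes effective: 14 calendar days after 2023-06-01 is 2023-06-15.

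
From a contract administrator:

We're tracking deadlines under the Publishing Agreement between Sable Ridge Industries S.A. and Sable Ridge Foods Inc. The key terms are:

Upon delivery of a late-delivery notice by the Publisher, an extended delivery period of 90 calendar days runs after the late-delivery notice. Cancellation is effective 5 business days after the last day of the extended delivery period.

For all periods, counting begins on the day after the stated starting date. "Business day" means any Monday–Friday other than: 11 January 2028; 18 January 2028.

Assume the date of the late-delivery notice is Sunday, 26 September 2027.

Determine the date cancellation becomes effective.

31 December 2027

Adding 90 calendar days to 26 September 2027 gives 25 December 2027, which is the last day of the extended delivery period.
The date cancellation becomes effective: 5 business days after Saturday, 25 December 2027, skipping weekends — Dec 27, Dec 28, Dec 29, Dec 30, Dec 31 — lands on Friday, 31 December 2027.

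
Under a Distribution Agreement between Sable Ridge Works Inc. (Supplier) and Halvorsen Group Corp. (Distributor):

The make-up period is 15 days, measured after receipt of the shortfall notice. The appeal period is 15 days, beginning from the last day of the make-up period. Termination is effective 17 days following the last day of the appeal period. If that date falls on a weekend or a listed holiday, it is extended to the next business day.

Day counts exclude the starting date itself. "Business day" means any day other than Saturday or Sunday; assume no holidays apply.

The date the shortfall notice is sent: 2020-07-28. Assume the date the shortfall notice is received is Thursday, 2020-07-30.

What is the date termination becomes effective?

2020-09-15

Adding 15 calendar days to 2020-07-30 gives 2020-08-14, which is the last day of the make-up period.
The last day of the appeal period: 15 calendar days after 2020-08-14 is 2020-08-29.
Adding 17 calendar days to 2020-08-29 gives 2020-09-15, which is the date termination becomes effective. 2020-09-15 is a Tuesday, so no roll-forward applies.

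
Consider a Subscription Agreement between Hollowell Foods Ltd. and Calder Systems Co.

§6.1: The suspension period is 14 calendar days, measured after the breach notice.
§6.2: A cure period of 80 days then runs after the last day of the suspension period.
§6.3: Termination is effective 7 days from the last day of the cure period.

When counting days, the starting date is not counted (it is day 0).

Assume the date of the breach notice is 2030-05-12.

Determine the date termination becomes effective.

The last day of the suspension period: 2030-05-12 + 14 days = 2030-05-26.
The last day of the cure period: 2030-05-26 + 80 days = 2030-08-14.
The date termination becomes effective: 7 calendar days after 2030-08-14 is 2030-08-21.

2030-08-21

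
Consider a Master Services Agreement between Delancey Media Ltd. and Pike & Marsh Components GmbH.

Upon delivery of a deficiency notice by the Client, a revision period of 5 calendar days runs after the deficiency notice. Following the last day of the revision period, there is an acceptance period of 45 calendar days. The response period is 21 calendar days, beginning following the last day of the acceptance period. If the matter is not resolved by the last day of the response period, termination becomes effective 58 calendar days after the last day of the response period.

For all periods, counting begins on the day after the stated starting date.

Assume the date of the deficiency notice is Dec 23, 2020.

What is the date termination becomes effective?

Adding 5 calendar days to Dec 23, 2020 gives Dec 28, 2020, which is the last day of the revision period.
The last day of the acceptance period: 45 calendar days after Dec 28, 2020 is Feb 11, 2021.
The last day of the response period: Feb 11, 2021 + 21 days = Mar 4, 2021.
The date termination becomes effective: Mar 4, 2021 + 58 days = May 1, 2021.

May 1, 2021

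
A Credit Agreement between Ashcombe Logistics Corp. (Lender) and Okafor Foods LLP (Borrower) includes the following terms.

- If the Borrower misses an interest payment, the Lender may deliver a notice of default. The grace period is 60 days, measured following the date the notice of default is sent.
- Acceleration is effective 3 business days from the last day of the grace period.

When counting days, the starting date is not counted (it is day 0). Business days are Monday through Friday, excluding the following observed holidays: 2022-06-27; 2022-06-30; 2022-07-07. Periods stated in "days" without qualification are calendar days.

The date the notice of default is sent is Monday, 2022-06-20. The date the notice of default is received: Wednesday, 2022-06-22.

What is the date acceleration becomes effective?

The last day of the grace period: 60 calendar days after 2022-06-20 is 2022-08-19.
The date acceleration becomes effective: counting 3 business days from Friday, 2022-08-19 (Aug 22, Aug 23, Aug 24, skipping weekends) reaches Wednesday, 2022-08-24.

2022-08-24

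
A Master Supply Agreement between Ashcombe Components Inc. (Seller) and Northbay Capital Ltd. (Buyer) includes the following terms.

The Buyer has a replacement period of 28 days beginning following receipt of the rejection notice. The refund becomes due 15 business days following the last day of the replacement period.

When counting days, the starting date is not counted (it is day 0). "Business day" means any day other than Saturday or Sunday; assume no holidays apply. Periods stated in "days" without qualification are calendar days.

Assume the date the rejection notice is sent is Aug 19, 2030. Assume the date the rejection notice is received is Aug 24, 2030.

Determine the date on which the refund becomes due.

The last day of the replacement period: 28 calendar days after Aug 24, 2030 is Sep 21, 2030.
The date on which the refund becomes due: 15 business days after Saturday, Sep 21, 2030, skipping weekends — Sep 23, Sep 24, Sep 25, Sep 26, …, Oct 9, Oct 10, Oct 11 — lands on Friday, Oct 11, 2030.

Oct 11, 2030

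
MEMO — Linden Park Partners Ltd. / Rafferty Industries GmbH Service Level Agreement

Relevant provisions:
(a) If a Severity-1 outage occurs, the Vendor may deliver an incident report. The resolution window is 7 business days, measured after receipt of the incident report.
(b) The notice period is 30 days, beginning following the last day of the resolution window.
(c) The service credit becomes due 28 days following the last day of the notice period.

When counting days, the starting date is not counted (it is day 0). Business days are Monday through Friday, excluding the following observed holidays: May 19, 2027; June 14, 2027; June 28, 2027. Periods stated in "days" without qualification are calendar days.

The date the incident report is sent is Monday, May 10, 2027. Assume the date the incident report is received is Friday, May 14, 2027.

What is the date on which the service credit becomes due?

July 23, 2027

The last day of the resolution window: 7 business days after Friday, May 14, 2027, skipping weekends and the listed holiday on May 19 — May 17, May 18, May 20, May 21, May 24, May 25, May 26 — lands on Wednesday, May 26, 2027.
The last day of the notice period: May 26, 2027 + 30 days = June 25, 2027.
Adding 28 calendar days to June 25, 2027 gives July 23, 2027, which is the date on which the service credit becomes due.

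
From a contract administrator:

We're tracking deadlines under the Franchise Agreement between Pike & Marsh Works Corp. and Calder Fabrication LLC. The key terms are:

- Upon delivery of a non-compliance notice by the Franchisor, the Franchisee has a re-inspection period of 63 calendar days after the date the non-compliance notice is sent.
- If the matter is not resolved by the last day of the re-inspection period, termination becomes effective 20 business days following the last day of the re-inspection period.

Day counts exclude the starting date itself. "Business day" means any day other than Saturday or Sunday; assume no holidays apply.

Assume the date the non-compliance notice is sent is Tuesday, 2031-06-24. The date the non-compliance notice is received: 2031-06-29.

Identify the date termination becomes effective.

The last day of the re-inspection period: 63 calendar days after 2031-06-24 is 2031-08-26.
The date termination becomes effective: 20 business days after Tuesday, 2031-08-26, skipping weekends — Aug 27, Aug 28, Aug 29, Sep 1, …, Sep 19, Sep 22, Sep 23 — lands on Tuesday, 2031-09-23.

2031-09-23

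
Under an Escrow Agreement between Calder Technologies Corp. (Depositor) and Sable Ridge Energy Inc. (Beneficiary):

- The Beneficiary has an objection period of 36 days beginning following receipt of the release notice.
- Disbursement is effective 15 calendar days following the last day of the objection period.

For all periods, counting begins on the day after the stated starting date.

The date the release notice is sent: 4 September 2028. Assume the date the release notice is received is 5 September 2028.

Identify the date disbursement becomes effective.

26 October 2028

Adding 36 calendar days to 5 September 2028 gives 11 October 2028, which is the last day of the objection period.
The date disbursement becomes effective: 11 October 2028 + 15 days = 26 October 2028.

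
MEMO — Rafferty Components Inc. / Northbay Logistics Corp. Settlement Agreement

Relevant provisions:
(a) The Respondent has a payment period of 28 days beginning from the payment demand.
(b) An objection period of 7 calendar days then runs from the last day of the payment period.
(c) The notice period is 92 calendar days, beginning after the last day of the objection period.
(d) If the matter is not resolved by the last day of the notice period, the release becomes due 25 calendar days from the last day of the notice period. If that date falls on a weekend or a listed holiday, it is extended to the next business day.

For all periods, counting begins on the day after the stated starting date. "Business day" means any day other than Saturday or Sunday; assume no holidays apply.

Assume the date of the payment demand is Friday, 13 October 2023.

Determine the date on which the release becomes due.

13 March 2024

The last day of the payment period: 13 October 2023 + 28 days = 10 November 2023.
The last day of the objection period: 10 November 2023 + 7 days = 17 November 2023.
The last day of the notice period: 17 November 2023 + 92 days = 17 February 2024.
The date on which the release becomes due: 25 calendar days after 17 February 2024 is 13 March 2024. 13 March 2024 is a Wednesday, so no roll-forward applies.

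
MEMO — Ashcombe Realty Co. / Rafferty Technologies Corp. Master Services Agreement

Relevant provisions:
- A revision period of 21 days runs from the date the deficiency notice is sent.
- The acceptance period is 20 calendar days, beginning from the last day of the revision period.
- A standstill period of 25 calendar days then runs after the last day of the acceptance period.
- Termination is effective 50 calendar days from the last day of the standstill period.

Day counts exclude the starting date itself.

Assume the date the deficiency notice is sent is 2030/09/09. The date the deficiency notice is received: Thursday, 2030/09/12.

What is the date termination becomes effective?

2031/01/03

The last day of the revision period: 21 calendar days after 2030/09/09 is 2030/09/30.
Adding 20 calendar days to 2030/09/30 gives 2030/10/20, which is the last day of the acceptance period.
The last day of the standstill period: 2030/10/20 + 25 days = 2030/11/14.
The date termination becomes effective: 2030/11/14 + 50 days = 2031/01/03.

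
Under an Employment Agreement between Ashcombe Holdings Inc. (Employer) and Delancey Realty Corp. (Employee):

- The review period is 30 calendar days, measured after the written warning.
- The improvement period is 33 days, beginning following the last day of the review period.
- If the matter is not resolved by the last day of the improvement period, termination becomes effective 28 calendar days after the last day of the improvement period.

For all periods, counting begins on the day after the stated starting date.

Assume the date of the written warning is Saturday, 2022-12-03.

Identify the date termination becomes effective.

The last day of the review period: 2022-12-03 + 30 days = 2023-01-02.
The last day of the improvement period: 33 calendar days after 2023-01-02 is 2023-02-04.
The date termination becomes effective: 28 calendar days after 2023-02-04 is 2023-03-04.

2023-03-04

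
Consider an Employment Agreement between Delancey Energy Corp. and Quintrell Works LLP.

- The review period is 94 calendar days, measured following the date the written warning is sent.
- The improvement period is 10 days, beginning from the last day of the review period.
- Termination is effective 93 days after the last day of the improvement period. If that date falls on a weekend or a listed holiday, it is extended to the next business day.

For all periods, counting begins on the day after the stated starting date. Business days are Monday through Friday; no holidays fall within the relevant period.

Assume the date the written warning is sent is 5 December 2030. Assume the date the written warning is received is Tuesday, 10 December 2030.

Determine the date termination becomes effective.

20 June 2031

The last day of the review period: 5 December 2030 + 94 days = 9 March 2031.
Adding 10 calendar days to 9 March 2031 gives 19 March 2031, which is the last day of the improvement period.
The date termination becomes effective: 19 March 2031 + 93 days = 20 June 2031. 20 June 2031 is a Friday, so no roll-forward applies.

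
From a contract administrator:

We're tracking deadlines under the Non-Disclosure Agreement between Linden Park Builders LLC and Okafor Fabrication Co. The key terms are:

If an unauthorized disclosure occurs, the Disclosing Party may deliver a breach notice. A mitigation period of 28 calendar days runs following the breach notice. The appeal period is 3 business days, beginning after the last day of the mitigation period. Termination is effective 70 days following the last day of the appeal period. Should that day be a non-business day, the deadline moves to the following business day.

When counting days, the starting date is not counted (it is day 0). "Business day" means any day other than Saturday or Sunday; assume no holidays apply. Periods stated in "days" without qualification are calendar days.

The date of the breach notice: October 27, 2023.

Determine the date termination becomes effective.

The last day of the mitigation period: October 27, 2023 + 28 days = November 24, 2023.
The last day of the appeal period: 3 business days after Friday, November 24, 2023, skipping weekends — Nov 27, Nov 28, Nov 29 — lands on Wednesday, November 29, 2023.
Adding 70 calendar days to November 29, 2023 gives February 7, 2024, which is the date termination becomes effective. February 7, 2024 is a Wednesday, so no roll-forward applies.

February 7, 2024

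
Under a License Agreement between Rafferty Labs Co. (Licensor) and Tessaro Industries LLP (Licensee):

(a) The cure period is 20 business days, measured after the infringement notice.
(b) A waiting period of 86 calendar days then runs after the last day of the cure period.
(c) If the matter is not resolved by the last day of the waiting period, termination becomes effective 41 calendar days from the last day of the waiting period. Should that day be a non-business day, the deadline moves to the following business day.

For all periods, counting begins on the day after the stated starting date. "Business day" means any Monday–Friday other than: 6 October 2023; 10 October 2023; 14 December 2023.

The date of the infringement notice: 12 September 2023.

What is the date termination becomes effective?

16 February 2024

The last day of the cure period: counting 20 business days from Tuesday, 12 September 2023 (Sep 13, Sep 14, Sep 15, Sep 18, …, Oct 9, Oct 11, Oct 12, skipping weekends and the listed holidays on Oct 6, Oct 10) reaches Thursday, 12 October 2023.
The last day of the waiting period: 12 October 2023 + 86 days = 6 January 2024.
Adding 41 calendar days to 6 January 2024 gives 16 February 2024, which is the date termination becomes effective. 16 February 2024 is a Friday and is not a listed holiday, so no roll-forward applies.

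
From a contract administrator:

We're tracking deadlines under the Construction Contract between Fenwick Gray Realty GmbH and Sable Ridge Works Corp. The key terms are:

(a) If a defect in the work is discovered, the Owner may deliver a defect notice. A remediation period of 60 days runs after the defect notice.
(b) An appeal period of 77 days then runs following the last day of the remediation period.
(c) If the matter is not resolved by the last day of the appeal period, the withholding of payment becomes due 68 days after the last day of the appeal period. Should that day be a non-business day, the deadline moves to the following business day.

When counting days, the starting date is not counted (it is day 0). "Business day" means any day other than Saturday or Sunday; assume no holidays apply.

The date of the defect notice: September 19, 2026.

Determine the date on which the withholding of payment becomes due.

April 12, 2027

Adding 60 calendar days to September 19, 2026 gives November 18, 2026, which is the last day of the remediation period.
The last day of the appeal period: November 18, 2026 + 77 days = February 3, 2027.
The date on which the withholding of payment becomes due: February 3, 2027 + 68 days = April 12, 2027. April 12, 2027 is a Monday, so no roll-forward applies.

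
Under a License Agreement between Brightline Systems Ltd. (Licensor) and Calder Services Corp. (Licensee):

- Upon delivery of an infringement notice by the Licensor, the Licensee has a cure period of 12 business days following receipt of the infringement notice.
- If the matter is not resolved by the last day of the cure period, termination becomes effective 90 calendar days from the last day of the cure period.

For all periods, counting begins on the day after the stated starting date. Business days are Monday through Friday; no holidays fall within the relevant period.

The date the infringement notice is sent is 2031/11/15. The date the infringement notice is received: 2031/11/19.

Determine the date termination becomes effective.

The last day of the cure period: counting 12 business days from Wednesday, 2031/11/19 (Nov 20, Nov 21, Nov 24, Nov 25, …, Dec 3, Dec 4, Dec 5, skipping weekends) reaches Friday, 2031/12/05.
Adding 90 calendar days to 2031/12/05 gives 2032/03/04, which is the date termination becomes effective.

2032/03/04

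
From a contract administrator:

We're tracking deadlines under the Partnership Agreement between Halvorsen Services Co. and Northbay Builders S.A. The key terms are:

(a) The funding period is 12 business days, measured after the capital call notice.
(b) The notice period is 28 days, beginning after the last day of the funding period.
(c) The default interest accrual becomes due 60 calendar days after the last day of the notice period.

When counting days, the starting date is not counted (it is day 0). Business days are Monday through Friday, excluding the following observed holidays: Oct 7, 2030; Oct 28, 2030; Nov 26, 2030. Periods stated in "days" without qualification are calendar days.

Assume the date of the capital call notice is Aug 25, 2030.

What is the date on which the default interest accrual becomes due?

Dec 7, 2030

The last day of the funding period: counting 12 business days from Sunday, Aug 25, 2030 (Aug 26, Aug 27, Aug 28, Aug 29, …, Sep 6, Sep 9, Sep 10, skipping weekends) reaches Tuesday, Sep 10, 2030.
The last day of the notice period: 28 calendar days after Sep 10, 2030 is Oct 8, 2030.
The date on which the default interest accrual becomes due: Oct 8, 2030 + 60 days = Dec 7, 2030.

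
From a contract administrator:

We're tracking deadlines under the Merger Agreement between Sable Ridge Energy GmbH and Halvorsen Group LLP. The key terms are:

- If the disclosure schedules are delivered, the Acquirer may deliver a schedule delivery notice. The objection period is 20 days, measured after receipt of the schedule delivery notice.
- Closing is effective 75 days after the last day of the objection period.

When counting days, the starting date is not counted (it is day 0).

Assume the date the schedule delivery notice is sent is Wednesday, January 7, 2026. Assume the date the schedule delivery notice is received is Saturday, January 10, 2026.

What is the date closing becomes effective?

Adding 20 calendar days to January 10, 2026 gives January 30, 2026, which is the last day of the objection period.
The date closing becomes effective: January 30, 2026 + 75 days = April 15, 2026.

April 15, 2026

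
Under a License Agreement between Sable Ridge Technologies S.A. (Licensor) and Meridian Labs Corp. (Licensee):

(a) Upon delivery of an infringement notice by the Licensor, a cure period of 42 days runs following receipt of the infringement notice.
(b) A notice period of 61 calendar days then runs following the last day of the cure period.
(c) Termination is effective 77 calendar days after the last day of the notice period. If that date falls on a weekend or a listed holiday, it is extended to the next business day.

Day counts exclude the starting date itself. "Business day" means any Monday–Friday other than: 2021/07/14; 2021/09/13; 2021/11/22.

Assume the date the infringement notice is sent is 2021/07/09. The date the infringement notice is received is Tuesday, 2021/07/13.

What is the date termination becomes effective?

2022/01/10

The last day of the cure period: 2021/07/13 + 42 days = 2021/08/24.
The last day of the notice period: 2021/08/24 + 61 days = 2021/10/24.
Adding 77 calendar days to 2021/10/24 gives 2022/01/09, which is the date termination becomes effective. That falls on a Sunday, so it rolls to the next business day, Monday, 2022/01/10.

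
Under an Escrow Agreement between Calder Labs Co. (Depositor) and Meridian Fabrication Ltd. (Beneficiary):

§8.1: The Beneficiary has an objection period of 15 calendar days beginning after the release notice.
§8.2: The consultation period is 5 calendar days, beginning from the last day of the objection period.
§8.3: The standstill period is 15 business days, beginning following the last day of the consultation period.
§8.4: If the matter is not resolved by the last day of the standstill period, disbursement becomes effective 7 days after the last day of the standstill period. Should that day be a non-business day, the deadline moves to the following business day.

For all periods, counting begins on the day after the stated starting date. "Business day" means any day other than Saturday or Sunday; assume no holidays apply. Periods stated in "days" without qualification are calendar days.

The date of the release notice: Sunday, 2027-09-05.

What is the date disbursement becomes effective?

2027-10-22

Adding 15 calendar days to 2027-09-05 gives 2027-09-20, which is the last day of the objection period.
The last day of the consultation period: 5 calendar days after 2027-09-20 is 2027-09-25.
From Saturday, 2027-09-25, 15 business days (Sep 27, Sep 28, Sep 29, Sep 30, …, Oct 13, Oct 14, Oct 15, skipping weekends) brings us to Friday, 2027-10-15, which is the last day of the standstill period.
The date disbursement becomes effective: 7 calendar days after 2027-10-15 is 2027-10-22. 2027-10-22 is a Friday, so no roll-forward applies.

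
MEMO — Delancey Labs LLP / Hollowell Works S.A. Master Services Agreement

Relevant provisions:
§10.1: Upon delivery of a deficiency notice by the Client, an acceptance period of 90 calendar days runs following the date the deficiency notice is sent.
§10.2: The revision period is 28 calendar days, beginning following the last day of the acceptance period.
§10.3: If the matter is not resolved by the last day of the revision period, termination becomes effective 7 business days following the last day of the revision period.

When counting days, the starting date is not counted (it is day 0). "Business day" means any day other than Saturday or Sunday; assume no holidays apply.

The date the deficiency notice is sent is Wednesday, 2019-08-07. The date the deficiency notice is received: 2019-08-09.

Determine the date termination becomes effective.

The last day of the acceptance period: 90 calendar days after 2019-08-07 is 2019-11-05.
Adding 28 calendar days to 2019-11-05 gives 2019-12-03, which is the last day of the revision period.
The date termination becomes effective: 7 business days after Tuesday, 2019-12-03, skipping weekends — Dec 4, Dec 5, Dec 6, Dec 9, Dec 10, Dec 11, Dec 12 — lands on Thursday, 2019-12-12.

2019-12-12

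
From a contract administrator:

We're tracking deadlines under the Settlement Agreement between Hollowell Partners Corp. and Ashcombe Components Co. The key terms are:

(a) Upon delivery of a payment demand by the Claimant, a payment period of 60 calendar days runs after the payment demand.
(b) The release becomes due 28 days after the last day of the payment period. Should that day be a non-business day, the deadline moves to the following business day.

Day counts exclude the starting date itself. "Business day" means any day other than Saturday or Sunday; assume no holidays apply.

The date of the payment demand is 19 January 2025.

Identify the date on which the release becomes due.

The last day of the payment period: 60 calendar days after 19 January 2025 is 20 March 2025.
Adding 28 calendar days to 20 March 2025 gives 17 April 2025, which is the date on which the release becomes due. 17 April 2025 is a Thursday, so no roll-forward applies.

17 April 2025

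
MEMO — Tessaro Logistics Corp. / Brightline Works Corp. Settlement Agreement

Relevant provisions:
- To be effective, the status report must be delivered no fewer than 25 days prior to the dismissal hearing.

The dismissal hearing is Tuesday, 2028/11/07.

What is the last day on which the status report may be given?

2028/10/13

Counting back 25 calendar days from 2028/11/07 gives 2028/10/13.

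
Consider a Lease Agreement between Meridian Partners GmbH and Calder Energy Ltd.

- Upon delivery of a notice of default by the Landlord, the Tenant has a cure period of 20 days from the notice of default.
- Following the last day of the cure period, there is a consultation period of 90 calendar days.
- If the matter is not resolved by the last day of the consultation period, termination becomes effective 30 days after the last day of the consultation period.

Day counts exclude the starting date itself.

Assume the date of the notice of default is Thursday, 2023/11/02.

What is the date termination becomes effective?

2024/03/21

The last day of the cure period: 20 calendar days after 2023/11/02 is 2023/11/22.
The last day of the consultation period: 2023/11/22 + 90 days = 2024/02/20.
Adding 30 calendar days to 2024/02/20 gives 2024/03/21, which is the date termination becomes effective.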